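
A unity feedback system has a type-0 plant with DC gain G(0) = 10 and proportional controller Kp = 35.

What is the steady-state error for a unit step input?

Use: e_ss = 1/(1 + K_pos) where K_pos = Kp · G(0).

K_pos = Kp · G(0) = 35 × 10 = 350. e_ss = 1/(1 + 350) = 0.0028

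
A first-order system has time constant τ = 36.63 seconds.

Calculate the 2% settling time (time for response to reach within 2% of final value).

For first-order system, 2% settling time ≈ 4τ = 4 × 36.63 = 146.52 s.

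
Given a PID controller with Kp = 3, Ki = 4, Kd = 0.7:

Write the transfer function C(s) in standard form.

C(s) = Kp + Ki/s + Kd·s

Substituting values: C(s) = 3 + 4/s + 0.7s = (0.7s² + 3s + 4)/s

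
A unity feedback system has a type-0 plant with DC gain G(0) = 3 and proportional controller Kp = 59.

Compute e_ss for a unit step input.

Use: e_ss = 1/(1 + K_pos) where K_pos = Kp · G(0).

K_pos = Kp · G(0) = 59 × 3 = 177. e_ss = 1/(1 + 177) = 0.0056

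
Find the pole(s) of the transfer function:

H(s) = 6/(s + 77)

Pole is where denominator = 0: s + 77 = 0, so s = -77.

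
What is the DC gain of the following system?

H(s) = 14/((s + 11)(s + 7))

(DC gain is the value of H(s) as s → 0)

DC gain = H(0) = 14/(11 × 7) = 14/77 = 0.1818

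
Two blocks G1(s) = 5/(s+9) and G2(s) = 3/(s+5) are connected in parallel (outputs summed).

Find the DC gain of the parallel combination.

Parallel: G_eq = G1 + G2. DC gain = G1(0) + G2(0) = 5/9 + 3/5 = 0.5556 + 0.6 = 1.1556.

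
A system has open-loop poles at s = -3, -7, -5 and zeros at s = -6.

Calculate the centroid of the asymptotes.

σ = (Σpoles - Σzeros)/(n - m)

σ = (Σpoles - Σzeros)/(n - m) = (-15 - (-6))/(3 - 1) = -9/2 = -4.5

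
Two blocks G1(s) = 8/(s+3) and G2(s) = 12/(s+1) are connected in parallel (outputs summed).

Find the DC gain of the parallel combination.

Parallel: G_eq = G1 + G2. DC gain = G1(0) + G2(0) = 8/3 + 12/1 = 2.6667 + 12 = 14.6667.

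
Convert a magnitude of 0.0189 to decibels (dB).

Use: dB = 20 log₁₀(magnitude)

dB = 20 log₁₀(0.0189) = -34.5 dB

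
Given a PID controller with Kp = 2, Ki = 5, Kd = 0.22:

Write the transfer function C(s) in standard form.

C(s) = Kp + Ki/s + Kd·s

Substituting values: C(s) = 2 + 5/s + 0.22s = (0.22s² + 2s + 5)/s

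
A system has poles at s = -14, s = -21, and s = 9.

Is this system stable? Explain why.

Pole(s) at s = 9 are not in the left half-plane. System is unstable.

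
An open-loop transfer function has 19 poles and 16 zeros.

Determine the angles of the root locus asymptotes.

n - m = 19 - 16 = 3. Angles: θk = (2k + 1)·180°/3 = 60°, 180°, 300°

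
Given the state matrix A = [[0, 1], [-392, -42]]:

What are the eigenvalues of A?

det(A - λI) = λ² - (-42)λ + 392 = (λ - (-14))(λ - (-28)). Eigenvalues: -14, -28.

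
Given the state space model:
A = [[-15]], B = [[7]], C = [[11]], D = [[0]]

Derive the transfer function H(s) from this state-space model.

(sI - A)⁻¹ = 1/(s + 15). H(s) = 11 × 7/(s + 15) + 0 = 77/(s + 15).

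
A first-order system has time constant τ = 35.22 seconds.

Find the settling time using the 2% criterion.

For first-order system, 2% settling time ≈ 4τ = 4 × 35.22 = 140.88 s.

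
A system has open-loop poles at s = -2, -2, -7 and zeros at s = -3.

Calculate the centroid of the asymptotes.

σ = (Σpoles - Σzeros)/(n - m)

σ = (Σpoles - Σzeros)/(n - m) = (-11 - (-3))/(3 - 1) = -8/2 = -4.0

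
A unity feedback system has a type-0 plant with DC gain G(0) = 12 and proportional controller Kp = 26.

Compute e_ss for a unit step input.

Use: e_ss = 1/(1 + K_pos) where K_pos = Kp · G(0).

K_pos = Kp · G(0) = 26 × 12 = 312. e_ss = 1/(1 + 312) = 0.0032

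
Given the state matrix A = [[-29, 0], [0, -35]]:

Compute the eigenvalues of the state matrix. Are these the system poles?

For diagonal matrix, eigenvalues are diagonal entries: λ₁ = -29, λ₂ = -35. Eigenvalues of A = system poles.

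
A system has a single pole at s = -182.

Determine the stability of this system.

Pole at s = -182 is in the left half-plane. Stable.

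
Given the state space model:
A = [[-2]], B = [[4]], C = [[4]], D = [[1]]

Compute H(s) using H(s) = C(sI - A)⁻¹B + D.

(sI - A)⁻¹ = 1/(s + 2). H(s) = 4×4/(s + 2) + 1 = (s + 18)/(s + 2).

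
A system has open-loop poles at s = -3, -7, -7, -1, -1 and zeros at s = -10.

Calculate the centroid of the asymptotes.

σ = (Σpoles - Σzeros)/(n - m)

σ = (Σpoles - Σzeros)/(n - m) = (-19 - (-10))/(5 - 1) = -9/4 = -2.25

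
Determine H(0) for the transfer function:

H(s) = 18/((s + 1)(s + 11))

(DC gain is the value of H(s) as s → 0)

DC gain = H(0) = 18/(1 × 11) = 18/11 = 1.6364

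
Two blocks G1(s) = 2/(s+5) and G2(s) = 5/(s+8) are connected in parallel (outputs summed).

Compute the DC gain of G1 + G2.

Parallel: G_eq = G1 + G2. DC gain = G1(0) + G2(0) = 2/5 + 5/8 = 0.4 + 0.625 = 1.025.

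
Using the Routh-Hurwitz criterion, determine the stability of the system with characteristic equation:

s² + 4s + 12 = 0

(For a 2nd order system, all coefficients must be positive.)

Coefficients: 1, 4, 12. All positive, so system is stable.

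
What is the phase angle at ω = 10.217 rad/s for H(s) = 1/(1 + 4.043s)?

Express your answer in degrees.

Phase = -arctan(ωτ) = -arctan(10.217 × 4.043) = -88.6°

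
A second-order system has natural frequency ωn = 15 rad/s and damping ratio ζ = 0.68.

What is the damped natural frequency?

ωd = ωn√(1 - ζ²) = 15√(1 - 0.68²) = 11.0 rad/s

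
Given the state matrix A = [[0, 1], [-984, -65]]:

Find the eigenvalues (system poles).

det(A - λI) = λ² - (-65)λ + 984 = (λ - (-41))(λ - (-24)). Eigenvalues: -41, -24.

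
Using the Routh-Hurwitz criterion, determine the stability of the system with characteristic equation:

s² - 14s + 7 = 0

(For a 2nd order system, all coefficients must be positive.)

Coefficients: 1, -14, 7. b=-14 not positive, so system is unstable.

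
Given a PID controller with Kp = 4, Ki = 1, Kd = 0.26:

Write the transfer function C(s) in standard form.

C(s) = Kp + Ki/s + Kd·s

Substituting values: C(s) = 4 + 1/s + 0.26s = (0.26s² + 4s + 1)/s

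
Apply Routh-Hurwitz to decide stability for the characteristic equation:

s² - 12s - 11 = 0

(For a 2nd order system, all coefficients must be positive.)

Coefficients: 1, -12, -11. b=-12, c=-11 not positive, so system is unstable.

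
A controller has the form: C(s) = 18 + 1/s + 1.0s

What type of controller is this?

This is a Proportional-Integral-Derivative (PID) controller.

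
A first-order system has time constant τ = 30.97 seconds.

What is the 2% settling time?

For first-order system, 2% settling time ≈ 4τ = 4 × 30.97 = 123.88 s.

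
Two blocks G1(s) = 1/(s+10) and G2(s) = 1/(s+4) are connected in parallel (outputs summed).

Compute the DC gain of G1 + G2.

Parallel: G_eq = G1 + G2. DC gain = G1(0) + G2(0) = 1/10 + 1/4 = 0.1 + 0.25 = 0.35.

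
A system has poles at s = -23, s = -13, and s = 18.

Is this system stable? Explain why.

Pole(s) at s = 18 are not in the left half-plane. System is unstable.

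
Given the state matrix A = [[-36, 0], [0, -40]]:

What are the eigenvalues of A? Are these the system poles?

For diagonal matrix, eigenvalues are diagonal entries: λ₁ = -36, λ₂ = -40. Eigenvalues of A = system poles.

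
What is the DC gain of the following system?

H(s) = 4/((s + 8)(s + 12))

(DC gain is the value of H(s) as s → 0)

DC gain = H(0) = 4/(8 × 12) = 4/96 = 0.0417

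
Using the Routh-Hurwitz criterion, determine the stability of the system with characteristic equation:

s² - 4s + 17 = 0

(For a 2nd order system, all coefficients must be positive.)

Coefficients: 1, -4, 17. b=-4 not positive, so system is unstable.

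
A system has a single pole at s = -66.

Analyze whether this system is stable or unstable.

Pole at s = -66 is in the left half-plane. Stable.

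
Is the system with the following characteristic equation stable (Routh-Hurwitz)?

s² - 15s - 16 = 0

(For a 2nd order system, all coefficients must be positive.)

Coefficients: 1, -15, -16. b=-15, c=-16 not positive, so system is unstable.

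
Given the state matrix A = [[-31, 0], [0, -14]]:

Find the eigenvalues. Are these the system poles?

For diagonal matrix, eigenvalues are diagonal entries: λ₁ = -31, λ₂ = -14. Eigenvalues of A = system poles.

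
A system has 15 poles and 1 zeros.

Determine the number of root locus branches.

Root locus has n branches where n = number of poles = 15.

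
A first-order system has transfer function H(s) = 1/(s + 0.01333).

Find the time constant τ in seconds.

For H(s) = 1/(s + 1/τ), the pole is at -1/τ = -0.01333, so τ = 1/0.01333 = 75.02 s.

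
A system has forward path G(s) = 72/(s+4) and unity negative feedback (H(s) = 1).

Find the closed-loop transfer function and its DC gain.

T(s) = G/(1+GH) = [72/(s+4)] / [1 + 72/(s+4)] = 72/(s+4+72) = 72/(s+76). DC gain = 72/76 = 0.9474.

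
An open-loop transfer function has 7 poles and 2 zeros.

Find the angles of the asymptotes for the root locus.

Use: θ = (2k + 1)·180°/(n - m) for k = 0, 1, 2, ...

n - m = 7 - 2 = 5. Angles: θk = (2k + 1)·180°/5 = 36°, 108°, 180°, 252°, 324°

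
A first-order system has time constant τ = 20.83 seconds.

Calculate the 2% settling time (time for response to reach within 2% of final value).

For first-order system, 2% settling time ≈ 4τ = 4 × 20.83 = 83.32 s.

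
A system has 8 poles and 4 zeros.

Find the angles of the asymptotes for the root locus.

n - m = 8 - 4 = 4. Angles: θk = (2k + 1)·180°/4 = 45°, 135°, 225°, 315°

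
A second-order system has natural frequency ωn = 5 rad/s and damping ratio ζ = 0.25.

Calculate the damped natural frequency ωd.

ωd = ωn√(1 - ζ²) = 5√(1 - 0.25²) = 4.84 rad/s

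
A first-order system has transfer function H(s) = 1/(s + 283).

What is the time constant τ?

For H(s) = 1/(s + 1/τ), the pole is at -1/τ = -283, so τ = 1/283 = 0.0035 s.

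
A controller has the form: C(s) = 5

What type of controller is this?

This is a Proportional (P) controller.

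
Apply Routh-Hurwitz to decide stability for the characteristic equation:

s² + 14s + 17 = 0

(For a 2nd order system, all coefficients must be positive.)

Coefficients: 1, 14, 17. All positive, so system is stable.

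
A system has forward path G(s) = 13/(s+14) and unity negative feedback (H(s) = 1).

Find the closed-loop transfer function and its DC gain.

T(s) = G/(1+GH) = [13/(s+14)] / [1 + 13/(s+14)] = 13/(s+14+13) = 13/(s+27). DC gain = 13/27 = 0.4815.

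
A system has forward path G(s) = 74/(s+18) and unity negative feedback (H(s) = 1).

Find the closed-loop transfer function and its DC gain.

T(s) = G/(1+GH) = [74/(s+18)] / [1 + 74/(s+18)] = 74/(s+18+74) = 74/(s+92). DC gain = 74/92 = 0.8043.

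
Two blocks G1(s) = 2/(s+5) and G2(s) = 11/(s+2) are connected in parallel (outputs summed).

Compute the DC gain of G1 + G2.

Parallel: G_eq = G1 + G2. DC gain = G1(0) + G2(0) = 2/5 + 11/2 = 0.4 + 5.5 = 5.9.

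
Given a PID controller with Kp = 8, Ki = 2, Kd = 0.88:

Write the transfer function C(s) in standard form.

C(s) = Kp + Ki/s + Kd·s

Substituting values: C(s) = 8 + 2/s + 0.88s = (0.88s² + 8s + 2)/s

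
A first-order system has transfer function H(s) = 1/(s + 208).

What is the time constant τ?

For H(s) = 1/(s + 1/τ), the pole is at -1/τ = -208, so τ = 1/208 = 0.0048 s.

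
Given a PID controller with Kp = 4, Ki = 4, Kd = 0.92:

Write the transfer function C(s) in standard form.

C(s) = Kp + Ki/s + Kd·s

Substituting values: C(s) = 4 + 4/s + 0.92s = (0.92s² + 4s + 4)/s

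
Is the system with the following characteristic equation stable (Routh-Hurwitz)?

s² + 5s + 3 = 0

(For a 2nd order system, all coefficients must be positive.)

Coefficients: 1, 5, 3. All positive, so system is stable.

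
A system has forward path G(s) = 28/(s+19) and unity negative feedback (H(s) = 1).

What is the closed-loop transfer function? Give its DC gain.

T(s) = G/(1+GH) = [28/(s+19)] / [1 + 28/(s+19)] = 28/(s+19+28) = 28/(s+47). DC gain = 28/47 = 0.5957.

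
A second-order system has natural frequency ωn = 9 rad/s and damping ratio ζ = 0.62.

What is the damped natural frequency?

ωd = ωn√(1 - ζ²) = 9√(1 - 0.62²) = 7.06 rad/s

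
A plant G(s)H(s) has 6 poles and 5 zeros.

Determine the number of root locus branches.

Root locus has n branches where n = number of poles = 6.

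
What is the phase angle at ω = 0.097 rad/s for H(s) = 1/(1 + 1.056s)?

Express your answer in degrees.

Phase = -arctan(ωτ) = -arctan(0.097 × 1.056) = -5.8°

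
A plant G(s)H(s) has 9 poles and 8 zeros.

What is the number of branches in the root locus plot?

Root locus has n branches where n = number of poles = 9.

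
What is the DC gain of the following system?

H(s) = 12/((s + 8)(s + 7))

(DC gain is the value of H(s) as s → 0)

DC gain = H(0) = 12/(8 × 7) = 12/56 = 0.2143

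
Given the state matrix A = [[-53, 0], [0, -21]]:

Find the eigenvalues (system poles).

For diagonal matrix, eigenvalues are diagonal entries: λ₁ = -53, λ₂ = -21.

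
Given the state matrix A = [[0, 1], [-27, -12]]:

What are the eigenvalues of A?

det(A - λI) = λ² - (-12)λ + 27 = (λ - (-9))(λ - (-3)). Eigenvalues: -9, -3.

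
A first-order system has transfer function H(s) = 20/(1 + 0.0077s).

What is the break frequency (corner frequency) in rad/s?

Corner frequency = 1/τ = 1/0.0077 = 129.87 rad/s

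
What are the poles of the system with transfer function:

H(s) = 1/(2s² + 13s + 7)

Discriminant = 13² - 4×2×7 = 169 - 56 = 113 > 0, so two distinct real poles. Using quadratic formula: s = (-13 ± √113)/(2×2) = (-13 ± √113)/4, with √113 ≈ 10.6301. s₁ ≈ -0.5925, s₂ ≈ -5.9075. Poles: s₁ = -0.5925, s₂ = -5.9075.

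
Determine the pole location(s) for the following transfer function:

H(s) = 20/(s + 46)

Pole is where denominator = 0: s + 46 = 0, so s = -46.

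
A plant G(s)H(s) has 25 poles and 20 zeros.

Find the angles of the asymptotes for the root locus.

n - m = 25 - 20 = 5. Angles: θk = (2k + 1)·180°/5 = 36°, 108°, 180°, 252°, 324°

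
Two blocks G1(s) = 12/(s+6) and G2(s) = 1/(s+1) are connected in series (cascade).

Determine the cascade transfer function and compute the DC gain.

Series: multiply transfer functions. G_eq = 12/(s+6) × 1/(s+1) = 12/((s+6)(s+1)). DC gain = 12/(6×1) = 2.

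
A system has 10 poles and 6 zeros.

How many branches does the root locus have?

Root locus has n branches where n = number of poles = 10.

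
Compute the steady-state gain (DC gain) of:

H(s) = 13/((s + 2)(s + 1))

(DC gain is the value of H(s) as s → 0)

DC gain = H(0) = 13/(2 × 1) = 13/2 = 6.5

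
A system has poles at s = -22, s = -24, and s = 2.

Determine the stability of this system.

Pole(s) at s = 2 are not in the left half-plane. System is unstable.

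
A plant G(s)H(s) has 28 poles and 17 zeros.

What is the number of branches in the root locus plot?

Root locus has n branches where n = number of poles = 28.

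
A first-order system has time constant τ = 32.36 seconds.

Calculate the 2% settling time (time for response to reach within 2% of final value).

For first-order system, 2% settling time ≈ 4τ = 4 × 32.36 = 129.44 s.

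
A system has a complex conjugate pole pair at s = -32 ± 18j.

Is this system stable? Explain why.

Real part of poles is -32 (< 0, left half-plane). Stable.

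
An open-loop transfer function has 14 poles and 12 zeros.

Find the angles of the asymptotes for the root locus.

n - m = 14 - 12 = 2. Angles: θk = (2k + 1)·180°/2 = 90°, 270°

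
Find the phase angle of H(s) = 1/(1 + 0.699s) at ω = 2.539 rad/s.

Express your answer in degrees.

Phase = -arctan(ωτ) = -arctan(2.539 × 0.699) = -60.6°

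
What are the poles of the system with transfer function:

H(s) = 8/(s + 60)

Pole is where denominator = 0: s + 60 = 0, so s = -60.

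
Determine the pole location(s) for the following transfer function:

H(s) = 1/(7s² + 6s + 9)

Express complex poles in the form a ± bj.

Discriminant = 6² - 4×7×9 = 36 - 252 = -216 < 0, so the poles are a complex conjugate pair s = (-6 ± j√216)/(2×7). Real part = -6/(2×7) = -6/14 ≈ -0.4286; imaginary part = ±√216/(2×7) ≈ 1.0498. Poles: s = -0.4286 ± 1.0498j.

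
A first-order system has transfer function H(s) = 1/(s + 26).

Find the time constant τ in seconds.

For H(s) = 1/(s + 1/τ), the pole is at -1/τ = -26, so τ = 1/26 = 0.0385 s.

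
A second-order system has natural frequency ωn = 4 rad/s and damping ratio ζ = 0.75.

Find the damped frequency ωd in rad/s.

ωd = ωn√(1 - ζ²) = 4√(1 - 0.75²) = 2.65 rad/s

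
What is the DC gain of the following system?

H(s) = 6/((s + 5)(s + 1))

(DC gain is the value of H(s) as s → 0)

DC gain = H(0) = 6/(5 × 1) = 6/5 = 1.2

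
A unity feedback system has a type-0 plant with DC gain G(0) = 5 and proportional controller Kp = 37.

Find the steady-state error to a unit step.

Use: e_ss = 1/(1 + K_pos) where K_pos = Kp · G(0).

K_pos = Kp · G(0) = 37 × 5 = 185. e_ss = 1/(1 + 185) = 0.0054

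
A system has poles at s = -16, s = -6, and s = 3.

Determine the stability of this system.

Pole(s) at s = 3 are not in the left half-plane. System is unstable.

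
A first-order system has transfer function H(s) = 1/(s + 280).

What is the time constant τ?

For H(s) = 1/(s + 1/τ), the pole is at -1/τ = -280, so τ = 1/280 = 0.0036 s.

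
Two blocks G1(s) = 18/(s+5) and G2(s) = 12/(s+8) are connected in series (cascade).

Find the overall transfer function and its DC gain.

Series: multiply transfer functions. G_eq = 18/(s+5) × 12/(s+8) = 216/((s+5)(s+8)). DC gain = 216/(5×8) = 5.4.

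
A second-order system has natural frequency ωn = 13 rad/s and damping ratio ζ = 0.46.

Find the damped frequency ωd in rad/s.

ωd = ωn√(1 - ζ²) = 13√(1 - 0.46²) = 11.54 rad/s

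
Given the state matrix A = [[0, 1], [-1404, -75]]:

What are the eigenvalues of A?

det(A - λI) = λ² - (-75)λ + 1404 = (λ - (-39))(λ - (-36)). Eigenvalues: -39, -36.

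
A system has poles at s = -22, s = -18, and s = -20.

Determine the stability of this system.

All poles are in the left half-plane. System is stable.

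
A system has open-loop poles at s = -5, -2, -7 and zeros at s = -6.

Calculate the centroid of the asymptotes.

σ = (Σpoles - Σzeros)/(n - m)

σ = (Σpoles - Σzeros)/(n - m) = (-14 - (-6))/(3 - 1) = -8/2 = -4.0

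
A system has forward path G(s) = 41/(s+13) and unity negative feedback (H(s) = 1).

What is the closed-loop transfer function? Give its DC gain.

T(s) = G/(1+GH) = [41/(s+13)] / [1 + 41/(s+13)] = 41/(s+13+41) = 41/(s+54). DC gain = 41/54 = 0.7593.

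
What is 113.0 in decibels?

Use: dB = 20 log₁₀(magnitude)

dB = 20 log₁₀(113.0) = 41.1 dB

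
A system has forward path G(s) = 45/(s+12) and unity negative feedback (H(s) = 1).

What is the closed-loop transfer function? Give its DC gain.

T(s) = G/(1+GH) = [45/(s+12)] / [1 + 45/(s+12)] = 45/(s+12+45) = 45/(s+57). DC gain = 45/57 = 0.7895.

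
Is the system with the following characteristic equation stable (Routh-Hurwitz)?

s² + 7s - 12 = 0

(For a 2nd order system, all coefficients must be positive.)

Coefficients: 1, 7, -12. c=-12 not positive, so system is unstable.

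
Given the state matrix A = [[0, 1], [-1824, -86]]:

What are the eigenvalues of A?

det(A - λI) = λ² - (-86)λ + 1824 = (λ - (-48))(λ - (-38)). Eigenvalues: -48, -38.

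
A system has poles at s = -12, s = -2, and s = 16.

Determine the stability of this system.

Pole(s) at s = 16 are not in the left half-plane. System is unstable.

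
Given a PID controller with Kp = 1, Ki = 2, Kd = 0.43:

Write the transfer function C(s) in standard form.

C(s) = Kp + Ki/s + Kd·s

Substituting values: C(s) = 1 + 2/s + 0.43s = (0.43s² + s + 2)/s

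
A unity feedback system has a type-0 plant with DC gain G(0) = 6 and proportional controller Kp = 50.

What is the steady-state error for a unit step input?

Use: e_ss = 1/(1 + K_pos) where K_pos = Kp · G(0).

K_pos = Kp · G(0) = 50 × 6 = 300. e_ss = 1/(1 + 300) = 0.0033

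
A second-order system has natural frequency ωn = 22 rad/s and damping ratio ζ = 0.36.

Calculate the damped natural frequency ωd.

ωd = ωn√(1 - ζ²) = 22√(1 - 0.36²) = 20.52 rad/s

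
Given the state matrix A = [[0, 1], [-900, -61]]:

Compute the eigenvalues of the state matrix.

det(A - λI) = λ² - (-61)λ + 900 = (λ - (-25))(λ - (-36)). Eigenvalues: -25, -36.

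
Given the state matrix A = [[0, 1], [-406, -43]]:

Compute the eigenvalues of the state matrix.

det(A - λI) = λ² - (-43)λ + 406 = (λ - (-29))(λ - (-14)). Eigenvalues: -29, -14.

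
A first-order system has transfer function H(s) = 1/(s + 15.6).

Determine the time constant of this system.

For H(s) = 1/(s + 1/τ), the pole is at -1/τ = -15.6, so τ = 1/15.6 = 0.0641 s.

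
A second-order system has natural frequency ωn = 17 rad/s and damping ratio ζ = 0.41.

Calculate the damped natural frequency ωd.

ωd = ωn√(1 - ζ²) = 17√(1 - 0.41²) = 15.51 rad/s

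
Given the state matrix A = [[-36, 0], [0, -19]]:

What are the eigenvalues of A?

For diagonal matrix, eigenvalues are diagonal entries: λ₁ = -36, λ₂ = -19.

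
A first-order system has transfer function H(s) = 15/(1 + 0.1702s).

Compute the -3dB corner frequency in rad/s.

Corner frequency = 1/τ = 1/0.1702 = 5.875 rad/s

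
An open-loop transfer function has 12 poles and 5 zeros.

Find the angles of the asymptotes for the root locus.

n - m = 12 - 5 = 7. Angles: θk = (2k + 1)·180°/7 = 25.71°, 77.14°, 128.57°, 180°, 231.43°, 282.86°, 334.29°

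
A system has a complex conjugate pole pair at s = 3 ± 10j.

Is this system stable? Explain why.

Real part of poles is 3 (> 0, right half-plane). Unstable.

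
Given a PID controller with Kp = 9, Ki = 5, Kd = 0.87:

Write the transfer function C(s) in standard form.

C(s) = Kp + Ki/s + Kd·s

Substituting values: C(s) = 9 + 5/s + 0.87s = (0.87s² + 9s + 5)/s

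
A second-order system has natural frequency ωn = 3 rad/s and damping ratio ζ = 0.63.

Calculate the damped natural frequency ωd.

ωd = ωn√(1 - ζ²) = 3√(1 - 0.63²) = 2.33 rad/s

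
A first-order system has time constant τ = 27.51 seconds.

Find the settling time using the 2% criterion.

For first-order system, 2% settling time ≈ 4τ = 4 × 27.51 = 110.04 s.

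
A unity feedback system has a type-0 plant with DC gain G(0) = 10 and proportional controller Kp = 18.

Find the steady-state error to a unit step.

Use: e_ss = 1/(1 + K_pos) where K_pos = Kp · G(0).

K_pos = Kp · G(0) = 18 × 10 = 180. e_ss = 1/(1 + 180) = 0.0055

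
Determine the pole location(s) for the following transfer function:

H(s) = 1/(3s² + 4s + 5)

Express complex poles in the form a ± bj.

Discriminant = 4² - 4×3×5 = 16 - 60 = -44 < 0, so the poles are a complex conjugate pair s = (-4 ± j√44)/(2×3). Real part = -4/(2×3) = -4/6 ≈ -0.6667; imaginary part = ±√44/(2×3) ≈ 1.1055. Poles: s = -0.6667 ± 1.1055j.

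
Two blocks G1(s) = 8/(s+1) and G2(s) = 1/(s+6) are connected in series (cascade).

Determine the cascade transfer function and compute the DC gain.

Series: multiply transfer functions. G_eq = 8/(s+1) × 1/(s+6) = 8/((s+1)(s+6)). DC gain = 8/(1×6) = 1.3333.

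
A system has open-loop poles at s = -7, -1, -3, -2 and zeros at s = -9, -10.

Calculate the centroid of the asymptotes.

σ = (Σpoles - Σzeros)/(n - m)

σ = (Σpoles - Σzeros)/(n - m) = (-13 - (-19))/(4 - 2) = 6/2 = 3.0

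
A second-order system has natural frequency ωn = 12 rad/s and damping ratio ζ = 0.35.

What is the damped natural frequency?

ωd = ωn√(1 - ζ²) = 12√(1 - 0.35²) = 11.24 rad/s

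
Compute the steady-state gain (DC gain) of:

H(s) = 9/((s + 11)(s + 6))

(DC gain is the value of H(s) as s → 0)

DC gain = H(0) = 9/(11 × 6) = 9/66 = 0.1364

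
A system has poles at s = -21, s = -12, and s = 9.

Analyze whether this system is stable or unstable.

Pole(s) at s = 9 are not in the left half-plane. System is unstable.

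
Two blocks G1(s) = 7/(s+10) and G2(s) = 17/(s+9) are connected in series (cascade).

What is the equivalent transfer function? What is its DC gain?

Series: multiply transfer functions. G_eq = 7/(s+10) × 17/(s+9) = 119/((s+10)(s+9)). DC gain = 119/(10×9) = 1.3222.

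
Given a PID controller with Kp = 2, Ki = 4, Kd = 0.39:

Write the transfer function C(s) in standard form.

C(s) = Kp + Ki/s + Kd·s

Substituting values: C(s) = 2 + 4/s + 0.39s = (0.39s² + 2s + 4)/s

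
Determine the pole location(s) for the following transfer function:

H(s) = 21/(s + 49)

Pole is where denominator = 0: s + 49 = 0, so s = -49.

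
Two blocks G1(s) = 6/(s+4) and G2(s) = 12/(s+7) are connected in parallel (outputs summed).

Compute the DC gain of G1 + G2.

Parallel: G_eq = G1 + G2. DC gain = G1(0) + G2(0) = 6/4 + 12/7 = 1.5 + 1.7143 = 3.2143.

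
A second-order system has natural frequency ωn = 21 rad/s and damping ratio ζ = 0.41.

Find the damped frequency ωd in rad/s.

ωd = ωn√(1 - ζ²) = 21√(1 - 0.41²) = 19.15 rad/s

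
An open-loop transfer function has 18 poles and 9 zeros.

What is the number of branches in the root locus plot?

Root locus has n branches where n = number of poles = 18.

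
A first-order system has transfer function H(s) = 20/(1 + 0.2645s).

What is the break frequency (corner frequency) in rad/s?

Corner frequency = 1/τ = 1/0.2645 = 3.781 rad/s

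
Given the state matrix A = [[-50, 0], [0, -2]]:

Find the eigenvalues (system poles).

For diagonal matrix, eigenvalues are diagonal entries: λ₁ = -50, λ₂ = -2.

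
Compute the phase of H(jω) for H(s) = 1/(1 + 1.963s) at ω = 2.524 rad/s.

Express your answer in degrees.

Phase = -arctan(ωτ) = -arctan(2.524 × 1.963) = -78.6°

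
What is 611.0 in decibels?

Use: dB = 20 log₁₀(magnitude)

dB = 20 log₁₀(611.0) = 55.7 dB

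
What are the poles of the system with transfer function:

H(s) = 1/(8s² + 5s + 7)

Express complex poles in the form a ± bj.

Discriminant = 5² - 4×8×7 = 25 - 224 = -199 < 0, so the poles are a complex conjugate pair s = (-5 ± j√199)/(2×8). Real part = -5/(2×8) = -5/16 = -0.3125; imaginary part = ±√199/(2×8) ≈ 0.8817. Poles: s = -0.3125 ± 0.8817j.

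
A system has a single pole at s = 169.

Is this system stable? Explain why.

Pole at s = 169 is in the right half-plane. Unstable.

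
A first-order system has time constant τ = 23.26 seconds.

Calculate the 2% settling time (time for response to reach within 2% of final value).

For first-order system, 2% settling time ≈ 4τ = 4 × 23.26 = 93.04 s.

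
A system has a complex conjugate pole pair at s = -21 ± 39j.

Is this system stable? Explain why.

Real part of poles is -21 (< 0, left half-plane). Stable.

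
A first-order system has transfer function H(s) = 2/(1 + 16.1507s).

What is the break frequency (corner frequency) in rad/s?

Corner frequency = 1/τ = 1/16.1507 = 0.062 rad/s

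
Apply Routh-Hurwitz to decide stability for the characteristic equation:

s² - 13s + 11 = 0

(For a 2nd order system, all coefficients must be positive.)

Coefficients: 1, -13, 11. b=-13 not positive, so system is unstable.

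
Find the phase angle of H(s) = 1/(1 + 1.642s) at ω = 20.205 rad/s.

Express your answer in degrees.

Phase = -arctan(ωτ) = -arctan(20.205 × 1.642) = -88.3°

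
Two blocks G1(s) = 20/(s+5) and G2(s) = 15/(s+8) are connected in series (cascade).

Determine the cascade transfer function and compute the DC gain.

Series: multiply transfer functions. G_eq = 20/(s+5) × 15/(s+8) = 300/((s+5)(s+8)). DC gain = 300/(5×8) = 7.5.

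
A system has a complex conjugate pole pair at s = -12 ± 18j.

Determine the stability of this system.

Real part of poles is -12 (< 0, left half-plane). Stable.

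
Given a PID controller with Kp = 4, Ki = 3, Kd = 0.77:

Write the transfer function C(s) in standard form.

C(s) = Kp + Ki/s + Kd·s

Substituting values: C(s) = 4 + 3/s + 0.77s = (0.77s² + 4s + 3)/s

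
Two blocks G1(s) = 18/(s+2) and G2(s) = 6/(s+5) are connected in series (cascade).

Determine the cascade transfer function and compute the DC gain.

Series: multiply transfer functions. G_eq = 18/(s+2) × 6/(s+5) = 108/((s+2)(s+5)). DC gain = 108/(2×5) = 10.8.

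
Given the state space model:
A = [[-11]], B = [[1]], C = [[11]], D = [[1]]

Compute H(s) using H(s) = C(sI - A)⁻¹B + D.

(sI - A)⁻¹ = 1/(s + 11). H(s) = 11×1/(s + 11) + 1 = (s + 22)/(s + 11).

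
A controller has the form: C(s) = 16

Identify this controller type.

This is a Proportional (P) controller.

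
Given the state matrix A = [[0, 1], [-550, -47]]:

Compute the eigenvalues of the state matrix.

det(A - λI) = λ² - (-47)λ + 550 = (λ - (-25))(λ - (-22)). Eigenvalues: -25, -22.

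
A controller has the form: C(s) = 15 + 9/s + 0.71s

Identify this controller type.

This is a Proportional-Integral-Derivative (PID) controller.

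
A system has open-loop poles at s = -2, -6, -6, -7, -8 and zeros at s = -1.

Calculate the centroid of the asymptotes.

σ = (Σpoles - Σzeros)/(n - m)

σ = (Σpoles - Σzeros)/(n - m) = (-29 - (-1))/(5 - 1) = -28/4 = -7.0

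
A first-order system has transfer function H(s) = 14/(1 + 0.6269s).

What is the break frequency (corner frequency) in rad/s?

Corner frequency = 1/τ = 1/0.6269 = 1.595 rad/s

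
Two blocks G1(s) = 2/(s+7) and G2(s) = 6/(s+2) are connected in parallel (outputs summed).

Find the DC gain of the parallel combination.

Parallel: G_eq = G1 + G2. DC gain = G1(0) + G2(0) = 2/7 + 6/2 = 0.2857 + 3 = 3.2857.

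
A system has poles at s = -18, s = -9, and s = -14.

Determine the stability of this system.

All poles are in the left half-plane. System is stable.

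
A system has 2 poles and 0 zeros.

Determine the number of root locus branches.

Root locus has n branches where n = number of poles = 2.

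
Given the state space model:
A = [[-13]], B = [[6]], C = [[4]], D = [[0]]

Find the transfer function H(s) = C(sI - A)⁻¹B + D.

(sI - A)⁻¹ = 1/(s + 13). H(s) = 4 × 6/(s + 13) + 0 = 24/(s + 13).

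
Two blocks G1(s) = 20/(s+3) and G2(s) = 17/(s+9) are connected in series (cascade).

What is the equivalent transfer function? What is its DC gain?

Series: multiply transfer functions. G_eq = 20/(s+3) × 17/(s+9) = 340/((s+3)(s+9)). DC gain = 340/(3×9) = 12.5926.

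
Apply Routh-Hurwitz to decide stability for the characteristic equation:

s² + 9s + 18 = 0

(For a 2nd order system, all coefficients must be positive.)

Coefficients: 1, 9, 18. All positive, so system is stable.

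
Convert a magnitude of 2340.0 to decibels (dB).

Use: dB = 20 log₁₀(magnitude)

dB = 20 log₁₀(2340.0) = 67.4 dB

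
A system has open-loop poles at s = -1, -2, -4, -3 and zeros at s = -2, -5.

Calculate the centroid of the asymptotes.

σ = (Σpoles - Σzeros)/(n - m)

σ = (Σpoles - Σzeros)/(n - m) = (-10 - (-7))/(4 - 2) = -3/2 = -1.5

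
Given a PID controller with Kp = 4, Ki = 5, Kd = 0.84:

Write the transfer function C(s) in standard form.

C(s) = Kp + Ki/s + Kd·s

Substituting values: C(s) = 4 + 5/s + 0.84s = (0.84s² + 4s + 5)/s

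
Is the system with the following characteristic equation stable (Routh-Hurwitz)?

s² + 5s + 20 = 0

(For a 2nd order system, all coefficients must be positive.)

Coefficients: 1, 5, 20. All positive, so system is stable.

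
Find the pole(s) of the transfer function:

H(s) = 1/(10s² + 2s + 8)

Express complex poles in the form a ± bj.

Discriminant = 2² - 4×10×8 = 4 - 320 = -316 < 0, so the poles are a complex conjugate pair s = (-2 ± j√316)/(2×10). Real part = -2/(2×10) = -2/20 = -0.1; imaginary part = ±√316/(2×10) ≈ 0.8888. Poles: s = -0.1 ± 0.8888j.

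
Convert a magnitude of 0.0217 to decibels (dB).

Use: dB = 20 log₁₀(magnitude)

dB = 20 log₁₀(0.0217) = -33.3 dB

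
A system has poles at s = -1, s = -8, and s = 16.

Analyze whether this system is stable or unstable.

Pole(s) at s = 16 are not in the left half-plane. System is unstable.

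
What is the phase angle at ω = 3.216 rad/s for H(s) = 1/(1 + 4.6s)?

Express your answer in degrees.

Phase = -arctan(ωτ) = -arctan(3.216 × 4.6) = -86.1°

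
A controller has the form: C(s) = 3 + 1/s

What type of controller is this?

This is a Proportional-Integral (PI) controller.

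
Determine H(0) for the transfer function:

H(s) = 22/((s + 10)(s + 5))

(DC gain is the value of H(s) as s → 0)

DC gain = H(0) = 22/(10 × 5) = 22/50 = 0.44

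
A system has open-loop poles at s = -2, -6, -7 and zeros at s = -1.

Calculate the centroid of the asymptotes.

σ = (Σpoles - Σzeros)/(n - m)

σ = (Σpoles - Σzeros)/(n - m) = (-15 - (-1))/(3 - 1) = -14/2 = -7.0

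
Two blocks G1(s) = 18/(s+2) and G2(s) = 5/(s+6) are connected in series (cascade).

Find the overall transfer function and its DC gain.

Series: multiply transfer functions. G_eq = 18/(s+2) × 5/(s+6) = 90/((s+2)(s+6)). DC gain = 90/(2×6) = 7.5.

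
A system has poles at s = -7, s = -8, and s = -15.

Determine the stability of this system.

All poles are in the left half-plane. System is stable.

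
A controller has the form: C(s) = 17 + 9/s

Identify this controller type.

This is a Proportional-Integral (PI) controller.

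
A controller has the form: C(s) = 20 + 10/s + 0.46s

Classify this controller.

This is a Proportional-Integral-Derivative (PID) controller.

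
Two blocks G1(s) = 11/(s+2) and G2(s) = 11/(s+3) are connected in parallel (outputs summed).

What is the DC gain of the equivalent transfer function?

Parallel: G_eq = G1 + G2. DC gain = G1(0) + G2(0) = 11/2 + 11/3 = 5.5 + 3.6667 = 9.1667.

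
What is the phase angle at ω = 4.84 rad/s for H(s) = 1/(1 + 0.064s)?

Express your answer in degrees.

Phase = -arctan(ωτ) = -arctan(4.84 × 0.064) = -17.2°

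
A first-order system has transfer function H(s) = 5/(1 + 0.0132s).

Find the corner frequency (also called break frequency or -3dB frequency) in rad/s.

Corner frequency = 1/τ = 1/0.0132 = 75.758 rad/s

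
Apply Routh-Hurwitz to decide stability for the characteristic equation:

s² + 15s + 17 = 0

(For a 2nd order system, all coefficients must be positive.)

Coefficients: 1, 15, 17. All positive, so system is stable.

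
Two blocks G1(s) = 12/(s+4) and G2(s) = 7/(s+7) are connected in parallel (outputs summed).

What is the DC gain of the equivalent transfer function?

Parallel: G_eq = G1 + G2. DC gain = G1(0) + G2(0) = 12/4 + 7/7 = 3 + 1 = 4.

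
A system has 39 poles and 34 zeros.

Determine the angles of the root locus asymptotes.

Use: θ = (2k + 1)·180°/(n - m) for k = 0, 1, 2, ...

n - m = 39 - 34 = 5. Angles: θk = (2k + 1)·180°/5 = 36°, 108°, 180°, 252°, 324°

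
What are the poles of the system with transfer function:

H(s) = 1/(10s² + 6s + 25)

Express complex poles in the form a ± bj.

Discriminant = 6² - 4×10×25 = 36 - 1000 = -964 < 0, so the poles are a complex conjugate pair s = (-6 ± j√964)/(2×10). Real part = -6/(2×10) = -6/20 = -0.3; imaginary part = ±√964/(2×10) ≈ 1.5524. Poles: s = -0.3 ± 1.5524j.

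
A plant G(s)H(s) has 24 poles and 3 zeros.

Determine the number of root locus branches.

Root locus has n branches where n = number of poles = 24.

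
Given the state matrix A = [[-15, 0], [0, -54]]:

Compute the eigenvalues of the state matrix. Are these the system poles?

For diagonal matrix, eigenvalues are diagonal entries: λ₁ = -15, λ₂ = -54. Eigenvalues of A = system poles.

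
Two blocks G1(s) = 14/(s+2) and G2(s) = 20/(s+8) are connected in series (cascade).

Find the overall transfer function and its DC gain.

Series: multiply transfer functions. G_eq = 14/(s+2) × 20/(s+8) = 280/((s+2)(s+8)). DC gain = 280/(2×8) = 17.5.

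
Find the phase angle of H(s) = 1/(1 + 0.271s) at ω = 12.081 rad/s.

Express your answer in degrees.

Phase = -arctan(ωτ) = -arctan(12.081 × 0.271) = -73.0°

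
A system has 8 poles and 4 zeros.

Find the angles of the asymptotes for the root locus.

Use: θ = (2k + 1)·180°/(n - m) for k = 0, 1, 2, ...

n - m = 8 - 4 = 4. Angles: θk = (2k + 1)·180°/4 = 45°, 135°, 225°, 315°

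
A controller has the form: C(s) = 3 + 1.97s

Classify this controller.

This is a Proportional-Derivative (PD) controller.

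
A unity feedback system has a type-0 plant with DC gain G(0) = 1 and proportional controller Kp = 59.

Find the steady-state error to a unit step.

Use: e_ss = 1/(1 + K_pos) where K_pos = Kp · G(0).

K_pos = Kp · G(0) = 59 × 1 = 59. e_ss = 1/(1 + 59) = 0.0167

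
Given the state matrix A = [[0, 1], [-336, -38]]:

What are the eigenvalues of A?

det(A - λI) = λ² - (-38)λ + 336 = (λ - (-24))(λ - (-14)). Eigenvalues: -24, -14.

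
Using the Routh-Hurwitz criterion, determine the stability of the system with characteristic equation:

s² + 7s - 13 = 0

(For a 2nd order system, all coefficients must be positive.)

Coefficients: 1, 7, -13. c=-13 not positive, so system is unstable.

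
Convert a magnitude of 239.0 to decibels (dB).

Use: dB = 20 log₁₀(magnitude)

dB = 20 log₁₀(239.0) = 47.6 dB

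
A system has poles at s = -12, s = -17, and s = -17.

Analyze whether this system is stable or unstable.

All poles are in the left half-plane. System is stable.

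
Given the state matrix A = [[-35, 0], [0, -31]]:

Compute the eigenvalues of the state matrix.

For diagonal matrix, eigenvalues are diagonal entries: λ₁ = -35, λ₂ = -31.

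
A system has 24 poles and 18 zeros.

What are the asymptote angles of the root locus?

n - m = 24 - 18 = 6. Angles: θk = (2k + 1)·180°/6 = 30°, 90°, 150°, 210°, 270°, 330°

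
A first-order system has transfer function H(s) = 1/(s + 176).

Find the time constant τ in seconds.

For H(s) = 1/(s + 1/τ), the pole is at -1/τ = -176, so τ = 1/176 = 0.0057 s.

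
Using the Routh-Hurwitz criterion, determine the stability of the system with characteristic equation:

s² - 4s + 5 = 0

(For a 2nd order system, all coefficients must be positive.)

Coefficients: 1, -4, 5. b=-4 not positive, so system is unstable.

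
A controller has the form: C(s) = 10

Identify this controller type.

This is a Proportional (P) controller.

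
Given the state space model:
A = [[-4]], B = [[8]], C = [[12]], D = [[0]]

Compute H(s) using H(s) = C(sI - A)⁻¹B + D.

(sI - A)⁻¹ = 1/(s + 4). H(s) = 12 × 8/(s + 4) + 0 = 96/(s + 4).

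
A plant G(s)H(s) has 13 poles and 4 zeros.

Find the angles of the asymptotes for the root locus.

n - m = 13 - 4 = 9. Angles: θk = (2k + 1)·180°/9 = 20°, 60°, 100°, 140°, 180°, 220°, 260°, 300°, 340°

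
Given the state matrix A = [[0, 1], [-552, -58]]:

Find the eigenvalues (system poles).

det(A - λI) = λ² - (-58)λ + 552 = (λ - (-12))(λ - (-46)). Eigenvalues: -12, -46.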